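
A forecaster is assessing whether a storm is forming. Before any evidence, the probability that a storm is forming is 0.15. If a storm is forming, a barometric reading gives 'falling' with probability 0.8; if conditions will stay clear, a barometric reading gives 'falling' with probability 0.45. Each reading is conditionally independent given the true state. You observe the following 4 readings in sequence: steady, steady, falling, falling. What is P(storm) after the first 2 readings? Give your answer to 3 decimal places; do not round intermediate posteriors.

0.023

After 'steady': P(storm) = 0.2·0.1500 / (0.2·0.1500 + 0.55·0.8500) ≈ 0.0603
After 'steady': P(storm) = 0.2·0.0603 / (0.2·0.0603 + 0.55·0.9397) ≈ 0.0228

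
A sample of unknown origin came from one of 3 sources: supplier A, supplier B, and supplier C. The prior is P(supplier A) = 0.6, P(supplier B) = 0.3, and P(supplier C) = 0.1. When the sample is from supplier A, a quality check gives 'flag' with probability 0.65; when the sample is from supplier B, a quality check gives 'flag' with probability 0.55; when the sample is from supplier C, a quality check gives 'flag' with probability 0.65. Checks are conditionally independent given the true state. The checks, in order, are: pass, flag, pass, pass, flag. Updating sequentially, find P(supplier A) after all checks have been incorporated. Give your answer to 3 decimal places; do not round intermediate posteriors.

After 'pass': normaliser = 0.35·0.6000 + 0.45·0.3000 + 0.35·0.1000; P(supplier A) ≈ 0.5526, P(supplier B) ≈ 0.3553, P(supplier C) ≈ 0.0921
After 'flag': normaliser = 0.65·0.5526 + 0.55·0.3553 + 0.65·0.0921; P(supplier A) ≈ 0.5846, P(supplier B) ≈ 0.3180, P(supplier C) ≈ 0.0974
After 'pass': normaliser = 0.35·0.5846 + 0.45·0.3180 + 0.35·0.0974; P(supplier A) ≈ 0.5359, P(supplier B) ≈ 0.3748, P(supplier C) ≈ 0.0893
After 'pass': normaliser = 0.35·0.5359 + 0.45·0.3748 + 0.35·0.0893; P(supplier A) ≈ 0.4841, P(supplier B) ≈ 0.4353, P(supplier C) ≈ 0.0807
After 'flag': normaliser = 0.65·0.4841 + 0.55·0.4353 + 0.65·0.0807; P(supplier A) ≈ 0.5188, P(supplier B) ≈ 0.3947, P(supplier C) ≈ 0.0865

0.519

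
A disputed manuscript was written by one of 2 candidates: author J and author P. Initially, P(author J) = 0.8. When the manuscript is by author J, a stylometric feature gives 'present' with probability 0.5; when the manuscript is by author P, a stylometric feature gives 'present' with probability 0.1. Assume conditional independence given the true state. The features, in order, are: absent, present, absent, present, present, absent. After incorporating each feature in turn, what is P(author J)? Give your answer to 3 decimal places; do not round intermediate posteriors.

0.988

After 'absent': P(author J) = 0.5·0.8000 / (0.5·0.8000 + 0.9·0.2000) ≈ 0.6897
After 'present': P(author J) = 0.5·0.6897 / (0.5·0.6897 + 0.1·0.3103) ≈ 0.9174
After 'absent': P(author J) = 0.5·0.9174 / (0.5·0.9174 + 0.9·0.0826) ≈ 0.8606
After 'present': P(author J) = 0.5·0.8606 / (0.5·0.8606 + 0.1·0.1394) ≈ 0.9686
After 'present': P(author J) = 0.5·0.9686 / (0.5·0.9686 + 0.1·0.0314) ≈ 0.9936
After 'absent': P(author J) = 0.5·0.9936 / (0.5·0.9936 + 0.9·0.0064) ≈ 0.9885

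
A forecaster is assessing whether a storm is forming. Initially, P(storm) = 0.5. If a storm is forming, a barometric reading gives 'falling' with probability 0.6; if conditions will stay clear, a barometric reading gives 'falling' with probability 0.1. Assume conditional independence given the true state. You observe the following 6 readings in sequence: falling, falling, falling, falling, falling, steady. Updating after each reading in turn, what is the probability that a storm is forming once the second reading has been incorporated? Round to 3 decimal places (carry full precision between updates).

0.973

Apply Bayes' rule sequentially, carrying P(storm) forward.
After 'falling': P(storm) = 0.6·0.5000 / (0.6·0.5000 + 0.1·0.5000) ≈ 0.8571
After 'falling': P(storm) = 0.6·0.8571 / (0.6·0.8571 + 0.1·0.1429) ≈ 0.9730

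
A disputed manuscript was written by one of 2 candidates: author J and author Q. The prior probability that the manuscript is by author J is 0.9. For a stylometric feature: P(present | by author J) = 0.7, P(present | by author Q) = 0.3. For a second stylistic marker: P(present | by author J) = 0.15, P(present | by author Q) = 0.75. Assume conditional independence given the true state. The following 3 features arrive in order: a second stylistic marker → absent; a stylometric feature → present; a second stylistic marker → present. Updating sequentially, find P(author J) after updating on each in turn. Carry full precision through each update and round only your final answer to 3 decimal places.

0.935

After a second stylistic marker='absent': P(author J) = 0.85·0.9000 / (0.85·0.9000 + 0.25·0.1000) ≈ 0.9684
After a stylometric feature='present': P(author J) = 0.7·0.9684 / (0.7·0.9684 + 0.3·0.0316) ≈ 0.9862
After a second stylistic marker='present': P(author J) = 0.15·0.9862 / (0.15·0.9862 + 0.75·0.0138) ≈ 0.9346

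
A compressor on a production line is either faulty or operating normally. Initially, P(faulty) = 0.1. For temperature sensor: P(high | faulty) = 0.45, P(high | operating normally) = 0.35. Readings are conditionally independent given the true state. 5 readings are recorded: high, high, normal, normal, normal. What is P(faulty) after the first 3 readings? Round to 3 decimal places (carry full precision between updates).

Apply Bayes' rule sequentially, carrying P(faulty) forward.
After 'high': P(faulty) = 0.45·0.1000 / (0.45·0.1000 + 0.35·0.9000) ≈ 0.1250
After 'high': P(faulty) = 0.45·0.1250 / (0.45·0.1250 + 0.35·0.8750) ≈ 0.1552
After 'normal': P(faulty) = 0.55·0.1552 / (0.55·0.1552 + 0.65·0.8448) ≈ 0.1345

0.135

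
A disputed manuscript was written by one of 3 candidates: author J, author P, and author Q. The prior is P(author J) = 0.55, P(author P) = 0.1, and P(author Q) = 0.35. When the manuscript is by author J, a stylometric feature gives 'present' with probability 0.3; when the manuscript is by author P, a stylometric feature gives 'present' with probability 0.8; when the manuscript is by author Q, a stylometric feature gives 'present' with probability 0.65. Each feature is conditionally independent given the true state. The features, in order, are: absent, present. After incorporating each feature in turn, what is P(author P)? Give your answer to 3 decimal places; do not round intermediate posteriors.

0.076

After 'absent': normaliser = 0.7·0.5500 + 0.2·0.1000 + 0.35·0.3500; P(author J) ≈ 0.7299, P(author P) ≈ 0.0379, P(author Q) ≈ 0.2322
After 'present': normaliser = 0.3·0.7299 + 0.8·0.0379 + 0.65·0.2322; P(author J) ≈ 0.5471, P(author P) ≈ 0.0758, P(author Q) ≈ 0.3771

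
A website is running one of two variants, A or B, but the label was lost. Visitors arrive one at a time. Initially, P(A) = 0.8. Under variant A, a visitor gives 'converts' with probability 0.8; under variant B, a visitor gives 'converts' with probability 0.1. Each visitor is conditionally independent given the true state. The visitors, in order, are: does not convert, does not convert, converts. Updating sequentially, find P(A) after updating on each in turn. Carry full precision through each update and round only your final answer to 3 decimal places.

0.612

After 'does not convert': P(A) = 0.2·0.8000 / (0.2·0.8000 + 0.9·0.2000) ≈ 0.4706
After 'does not convert': P(A) = 0.2·0.4706 / (0.2·0.4706 + 0.9·0.5294) ≈ 0.1649
After 'converts': P(A) = 0.8·0.1649 / (0.8·0.1649 + 0.1·0.8351) ≈ 0.6124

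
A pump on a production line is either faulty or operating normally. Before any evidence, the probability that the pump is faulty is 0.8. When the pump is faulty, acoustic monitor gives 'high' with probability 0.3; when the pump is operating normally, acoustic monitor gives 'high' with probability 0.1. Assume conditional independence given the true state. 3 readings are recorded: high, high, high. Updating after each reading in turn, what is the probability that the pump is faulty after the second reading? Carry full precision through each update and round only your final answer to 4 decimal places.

After 'high': P(faulty) = 0.3·0.8000 / (0.3·0.8000 + 0.1·0.2000) ≈ 0.9231
After 'high': P(faulty) = 0.3·0.9231 / (0.3·0.9231 + 0.1·0.0769) ≈ 0.9730

0.9730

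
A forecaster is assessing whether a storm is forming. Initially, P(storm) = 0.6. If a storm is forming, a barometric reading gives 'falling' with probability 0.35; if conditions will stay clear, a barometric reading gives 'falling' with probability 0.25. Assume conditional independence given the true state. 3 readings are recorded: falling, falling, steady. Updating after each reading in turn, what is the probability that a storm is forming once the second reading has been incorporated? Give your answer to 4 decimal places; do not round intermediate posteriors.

0.7462

Apply Bayes' rule sequentially, carrying P(storm) forward.
After 'falling': P(storm) = 0.35·0.6000 / (0.35·0.6000 + 0.25·0.4000) ≈ 0.6774
After 'falling': P(storm) = 0.35·0.6774 / (0.35·0.6774 + 0.25·0.3226) ≈ 0.7462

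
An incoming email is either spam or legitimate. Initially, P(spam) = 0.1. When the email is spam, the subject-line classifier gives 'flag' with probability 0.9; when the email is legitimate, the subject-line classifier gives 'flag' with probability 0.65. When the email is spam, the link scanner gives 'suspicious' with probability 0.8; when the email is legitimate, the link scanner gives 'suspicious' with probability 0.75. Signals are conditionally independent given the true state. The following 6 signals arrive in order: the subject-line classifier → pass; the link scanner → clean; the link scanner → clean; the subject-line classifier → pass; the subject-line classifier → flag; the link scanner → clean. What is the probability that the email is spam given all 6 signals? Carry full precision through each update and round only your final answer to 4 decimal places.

Apply Bayes' rule sequentially, carrying P(spam) forward.
After the subject-line classifier='pass': P(spam) = 0.1·0.1000 / (0.1·0.1000 + 0.35·0.9000) ≈ 0.0308
After the link scanner='clean': P(spam) = 0.2·0.0308 / (0.2·0.0308 + 0.25·0.9692) ≈ 0.0248
After the link scanner='clean': P(spam) = 0.2·0.0248 / (0.2·0.0248 + 0.25·0.9752) ≈ 0.0199
After the subject-line classifier='pass': P(spam) = 0.1·0.0199 / (0.1·0.0199 + 0.35·0.9801) ≈ 0.0058
After the subject-line classifier='flag': P(spam) = 0.9·0.0058 / (0.9·0.0058 + 0.65·0.9942) ≈ 0.0080
After the link scanner='clean': P(spam) = 0.2·0.0080 / (0.2·0.0080 + 0.25·0.9920) ≈ 0.0064

0.0064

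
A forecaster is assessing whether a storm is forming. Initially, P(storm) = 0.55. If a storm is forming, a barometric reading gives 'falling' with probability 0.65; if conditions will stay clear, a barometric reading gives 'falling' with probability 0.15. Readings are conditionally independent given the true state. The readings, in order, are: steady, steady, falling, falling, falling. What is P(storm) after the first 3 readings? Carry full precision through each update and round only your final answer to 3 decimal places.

0.473

After 'steady': P(storm) = 0.35·0.5500 / (0.35·0.5500 + 0.85·0.4500) ≈ 0.3348
After 'steady': P(storm) = 0.35·0.3348 / (0.35·0.3348 + 0.85·0.6652) ≈ 0.1717
After 'falling': P(storm) = 0.65·0.1717 / (0.65·0.1717 + 0.15·0.8283) ≈ 0.4731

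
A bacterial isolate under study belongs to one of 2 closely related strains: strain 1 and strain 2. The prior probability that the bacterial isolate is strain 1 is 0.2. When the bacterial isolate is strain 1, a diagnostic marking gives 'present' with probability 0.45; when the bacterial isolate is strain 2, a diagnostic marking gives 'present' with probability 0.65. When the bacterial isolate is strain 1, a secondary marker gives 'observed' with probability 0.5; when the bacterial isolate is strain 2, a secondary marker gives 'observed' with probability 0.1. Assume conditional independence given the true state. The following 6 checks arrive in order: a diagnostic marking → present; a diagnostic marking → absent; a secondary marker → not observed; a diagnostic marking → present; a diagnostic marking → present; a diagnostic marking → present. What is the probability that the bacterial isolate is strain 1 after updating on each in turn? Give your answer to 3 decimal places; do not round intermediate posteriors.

0.048

After a diagnostic marking='present': P(strain 1) = 0.45·0.2000 / (0.45·0.2000 + 0.65·0.8000) ≈ 0.1475
After a diagnostic marking='absent': P(strain 1) = 0.55·0.1475 / (0.55·0.1475 + 0.35·0.8525) ≈ 0.2138
After a secondary marker='not observed': P(strain 1) = 0.5·0.2138 / (0.5·0.2138 + 0.9·0.7862) ≈ 0.1313
After a diagnostic marking='present': P(strain 1) = 0.45·0.1313 / (0.45·0.1313 + 0.65·0.8687) ≈ 0.0947
After a diagnostic marking='present': P(strain 1) = 0.45·0.0947 / (0.45·0.0947 + 0.65·0.9053) ≈ 0.0675
After a diagnostic marking='present': P(strain 1) = 0.45·0.0675 / (0.45·0.0675 + 0.65·0.9325) ≈ 0.0477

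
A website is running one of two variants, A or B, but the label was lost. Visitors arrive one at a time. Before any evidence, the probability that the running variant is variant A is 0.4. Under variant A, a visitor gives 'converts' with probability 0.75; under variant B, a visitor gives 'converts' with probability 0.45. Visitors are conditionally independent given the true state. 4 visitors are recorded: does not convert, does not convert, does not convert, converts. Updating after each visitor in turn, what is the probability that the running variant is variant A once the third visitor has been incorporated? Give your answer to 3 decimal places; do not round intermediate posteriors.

0.059

After 'does not convert': P(A) = 0.25·0.4000 / (0.25·0.4000 + 0.55·0.6000) ≈ 0.2326
After 'does not convert': P(A) = 0.25·0.2326 / (0.25·0.2326 + 0.55·0.7674) ≈ 0.1211
After 'does not convert': P(A) = 0.25·0.1211 / (0.25·0.1211 + 0.55·0.8789) ≈ 0.0589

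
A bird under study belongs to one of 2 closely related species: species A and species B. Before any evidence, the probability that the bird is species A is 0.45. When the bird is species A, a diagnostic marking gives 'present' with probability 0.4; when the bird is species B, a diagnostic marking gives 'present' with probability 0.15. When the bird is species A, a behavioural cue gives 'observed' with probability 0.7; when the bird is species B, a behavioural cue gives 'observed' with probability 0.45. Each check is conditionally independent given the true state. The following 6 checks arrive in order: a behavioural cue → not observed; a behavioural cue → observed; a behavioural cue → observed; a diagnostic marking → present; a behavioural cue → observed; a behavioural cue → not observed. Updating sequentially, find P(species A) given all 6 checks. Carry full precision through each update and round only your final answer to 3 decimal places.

0.710

After a behavioural cue='not observed': P(species A) = 0.3·0.4500 / (0.3·0.4500 + 0.55·0.5500) ≈ 0.3086
After a behavioural cue='observed': P(species A) = 0.7·0.3086 / (0.7·0.3086 + 0.45·0.6914) ≈ 0.4098
After a behavioural cue='observed': P(species A) = 0.7·0.4098 / (0.7·0.4098 + 0.45·0.5902) ≈ 0.5192
After a diagnostic marking='present': P(species A) = 0.4·0.5192 / (0.4·0.5192 + 0.15·0.4808) ≈ 0.7422
After a behavioural cue='observed': P(species A) = 0.7·0.7422 / (0.7·0.7422 + 0.45·0.2578) ≈ 0.8175
After a behavioural cue='not observed': P(species A) = 0.3·0.8175 / (0.3·0.8175 + 0.55·0.1825) ≈ 0.7096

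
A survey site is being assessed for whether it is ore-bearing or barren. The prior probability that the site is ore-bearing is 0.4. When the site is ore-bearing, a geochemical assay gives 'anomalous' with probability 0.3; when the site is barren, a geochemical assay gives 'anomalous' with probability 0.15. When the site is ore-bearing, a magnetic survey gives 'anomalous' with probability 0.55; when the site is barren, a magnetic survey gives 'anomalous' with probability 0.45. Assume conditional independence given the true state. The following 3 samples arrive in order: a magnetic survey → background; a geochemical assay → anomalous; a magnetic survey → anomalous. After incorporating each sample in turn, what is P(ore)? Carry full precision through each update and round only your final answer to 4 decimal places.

0.5714

After a magnetic survey='background': P(ore) = 0.45·0.4000 / (0.45·0.4000 + 0.55·0.6000) ≈ 0.3529
After a geochemical assay='anomalous': P(ore) = 0.3·0.3529 / (0.3·0.3529 + 0.15·0.6471) ≈ 0.5217
After a magnetic survey='anomalous': P(ore) = 0.55·0.5217 / (0.55·0.5217 + 0.45·0.4783) ≈ 0.5714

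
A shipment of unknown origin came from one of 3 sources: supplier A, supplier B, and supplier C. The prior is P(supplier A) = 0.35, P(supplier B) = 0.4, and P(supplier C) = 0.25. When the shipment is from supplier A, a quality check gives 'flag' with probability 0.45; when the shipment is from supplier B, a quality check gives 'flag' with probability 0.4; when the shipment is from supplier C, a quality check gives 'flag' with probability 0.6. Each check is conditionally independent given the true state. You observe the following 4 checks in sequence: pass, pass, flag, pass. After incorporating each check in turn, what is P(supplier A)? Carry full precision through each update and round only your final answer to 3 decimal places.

0.372

After 'pass': normaliser = 0.55·0.3500 + 0.6·0.4000 + 0.4·0.2500; P(supplier A) ≈ 0.3615, P(supplier B) ≈ 0.4507, P(supplier C) ≈ 0.1878
After 'pass': normaliser = 0.55·0.3615 + 0.6·0.4507 + 0.4·0.1878; P(supplier A) ≈ 0.3652, P(supplier B) ≈ 0.4968, P(supplier C) ≈ 0.1380
After 'flag': normaliser = 0.45·0.3652 + 0.4·0.4968 + 0.6·0.1380; P(supplier A) ≈ 0.3686, P(supplier B) ≈ 0.4457, P(supplier C) ≈ 0.1857
After 'pass': normaliser = 0.55·0.3686 + 0.6·0.4457 + 0.4·0.1857; P(supplier A) ≈ 0.3724, P(supplier B) ≈ 0.4912, P(supplier C) ≈ 0.1364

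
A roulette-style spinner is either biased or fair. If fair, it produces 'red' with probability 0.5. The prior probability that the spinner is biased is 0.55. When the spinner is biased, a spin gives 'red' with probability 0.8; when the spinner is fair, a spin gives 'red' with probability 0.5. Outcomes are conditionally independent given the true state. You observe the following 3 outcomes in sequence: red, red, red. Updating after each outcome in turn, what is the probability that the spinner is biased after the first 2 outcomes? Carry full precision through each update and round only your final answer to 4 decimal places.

Apply Bayes' rule sequentially, carrying P(biased) forward.
After 'red': P(biased) = 0.8·0.5500 / (0.8·0.5500 + 0.5·0.4500) ≈ 0.6617
After 'red': P(biased) = 0.8·0.6617 / (0.8·0.6617 + 0.5·0.3383) ≈ 0.7578

0.7578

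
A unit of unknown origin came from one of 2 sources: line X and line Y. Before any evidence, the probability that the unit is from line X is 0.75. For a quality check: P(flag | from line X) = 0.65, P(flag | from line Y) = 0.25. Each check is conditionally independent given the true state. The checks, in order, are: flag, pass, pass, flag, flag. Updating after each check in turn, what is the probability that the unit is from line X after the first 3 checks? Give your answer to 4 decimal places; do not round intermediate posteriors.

0.6294

Each posterior becomes the prior for the next update.
After 'flag': P(line X) = 0.65·0.7500 / (0.65·0.7500 + 0.25·0.2500) ≈ 0.8864
After 'pass': P(line X) = 0.35·0.8864 / (0.35·0.8864 + 0.75·0.1136) ≈ 0.7845
After 'pass': P(line X) = 0.35·0.7845 / (0.35·0.7845 + 0.75·0.2155) ≈ 0.6294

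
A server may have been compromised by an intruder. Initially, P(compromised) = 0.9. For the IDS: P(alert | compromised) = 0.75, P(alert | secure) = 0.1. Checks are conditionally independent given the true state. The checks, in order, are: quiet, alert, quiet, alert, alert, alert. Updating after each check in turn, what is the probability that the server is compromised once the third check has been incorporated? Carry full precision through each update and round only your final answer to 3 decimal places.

0.839

After 'quiet': P(compromised) = 0.25·0.9000 / (0.25·0.9000 + 0.9·0.1000) ≈ 0.7143
After 'alert': P(compromised) = 0.75·0.7143 / (0.75·0.7143 + 0.1·0.2857) ≈ 0.9494
After 'quiet': P(compromised) = 0.25·0.9494 / (0.25·0.9494 + 0.9·0.0506) ≈ 0.8389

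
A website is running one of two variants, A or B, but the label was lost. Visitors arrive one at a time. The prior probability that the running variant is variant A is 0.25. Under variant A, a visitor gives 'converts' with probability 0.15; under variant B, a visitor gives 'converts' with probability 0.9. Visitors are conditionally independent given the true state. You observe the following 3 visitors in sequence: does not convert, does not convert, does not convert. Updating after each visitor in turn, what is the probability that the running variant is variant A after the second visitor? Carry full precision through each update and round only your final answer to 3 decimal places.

0.960

Apply Bayes' rule sequentially, carrying P(A) forward.
After 'does not convert': P(A) = 0.85·0.2500 / (0.85·0.2500 + 0.1·0.7500) ≈ 0.7391
After 'does not convert': P(A) = 0.85·0.7391 / (0.85·0.7391 + 0.1·0.2609) ≈ 0.9601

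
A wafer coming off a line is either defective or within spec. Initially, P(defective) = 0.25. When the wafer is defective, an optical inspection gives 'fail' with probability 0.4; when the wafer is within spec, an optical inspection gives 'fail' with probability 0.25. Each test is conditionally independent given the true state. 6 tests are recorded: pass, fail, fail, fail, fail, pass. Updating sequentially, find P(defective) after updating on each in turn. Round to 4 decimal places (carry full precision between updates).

0.5830

Apply Bayes' rule sequentially, carrying P(defective) forward.
After 'pass': P(defective) = 0.6·0.2500 / (0.6·0.2500 + 0.75·0.7500) ≈ 0.2105
After 'fail': P(defective) = 0.4·0.2105 / (0.4·0.2105 + 0.25·0.7895) ≈ 0.2991
After 'fail': P(defective) = 0.4·0.2991 / (0.4·0.2991 + 0.25·0.7009) ≈ 0.4057
After 'fail': P(defective) = 0.4·0.4057 / (0.4·0.4057 + 0.25·0.5943) ≈ 0.5220
After 'fail': P(defective) = 0.4·0.5220 / (0.4·0.5220 + 0.25·0.4780) ≈ 0.6360
After 'pass': P(defective) = 0.6·0.6360 / (0.6·0.6360 + 0.75·0.3640) ≈ 0.5830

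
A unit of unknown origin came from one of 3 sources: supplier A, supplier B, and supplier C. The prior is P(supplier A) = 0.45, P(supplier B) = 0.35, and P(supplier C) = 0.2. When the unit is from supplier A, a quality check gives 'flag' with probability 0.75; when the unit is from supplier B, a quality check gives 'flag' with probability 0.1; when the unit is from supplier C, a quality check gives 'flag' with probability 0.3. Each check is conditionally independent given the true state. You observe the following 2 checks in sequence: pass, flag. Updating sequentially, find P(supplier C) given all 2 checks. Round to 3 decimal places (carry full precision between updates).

0.266

After 'pass': normaliser = 0.25·0.4500 + 0.9·0.3500 + 0.7·0.2000; P(supplier A) ≈ 0.1982, P(supplier B) ≈ 0.5551, P(supplier C) ≈ 0.2467
After 'flag': normaliser = 0.75·0.1982 + 0.1·0.5551 + 0.3·0.2467; P(supplier A) ≈ 0.5344, P(supplier B) ≈ 0.1995, P(supplier C) ≈ 0.2660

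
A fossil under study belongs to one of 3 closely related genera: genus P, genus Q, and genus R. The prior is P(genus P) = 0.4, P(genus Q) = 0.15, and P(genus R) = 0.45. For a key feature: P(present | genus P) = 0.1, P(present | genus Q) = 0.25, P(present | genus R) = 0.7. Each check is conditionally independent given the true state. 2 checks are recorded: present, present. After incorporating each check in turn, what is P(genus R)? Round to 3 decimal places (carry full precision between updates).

Each posterior becomes the prior for the next update.
After 'present': normaliser = 0.1·0.4000 + 0.25·0.1500 + 0.7·0.4500; P(genus P) ≈ 0.1019, P(genus Q) ≈ 0.0955, P(genus R) ≈ 0.8025
After 'present': normaliser = 0.1·0.1019 + 0.25·0.0955 + 0.7·0.8025; P(genus P) ≈ 0.0171, P(genus Q) ≈ 0.0401, P(genus R) ≈ 0.9428

0.943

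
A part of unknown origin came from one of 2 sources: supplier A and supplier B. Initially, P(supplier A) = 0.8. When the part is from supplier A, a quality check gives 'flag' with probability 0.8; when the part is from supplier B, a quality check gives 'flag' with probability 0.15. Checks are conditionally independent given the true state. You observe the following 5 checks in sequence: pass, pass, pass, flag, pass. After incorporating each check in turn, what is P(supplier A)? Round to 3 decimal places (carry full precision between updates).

Each posterior becomes the prior for the next update.
After 'pass': P(supplier A) = 0.2·0.8000 / (0.2·0.8000 + 0.85·0.2000) ≈ 0.4848
After 'pass': P(supplier A) = 0.2·0.4848 / (0.2·0.4848 + 0.85·0.5152) ≈ 0.1813
After 'pass': P(supplier A) = 0.2·0.1813 / (0.2·0.1813 + 0.85·0.8187) ≈ 0.0495
After 'flag': P(supplier A) = 0.8·0.0495 / (0.8·0.0495 + 0.15·0.9505) ≈ 0.2175
After 'pass': P(supplier A) = 0.2·0.2175 / (0.2·0.2175 + 0.85·0.7825) ≈ 0.0614

0.061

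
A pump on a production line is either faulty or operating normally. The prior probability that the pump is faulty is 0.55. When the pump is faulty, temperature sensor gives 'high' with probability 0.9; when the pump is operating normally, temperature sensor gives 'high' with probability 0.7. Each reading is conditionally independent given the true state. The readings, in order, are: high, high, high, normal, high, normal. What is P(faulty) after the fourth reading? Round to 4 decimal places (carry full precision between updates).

0.4641

After 'high': P(faulty) = 0.9·0.5500 / (0.9·0.5500 + 0.7·0.4500) ≈ 0.6111
After 'high': P(faulty) = 0.9·0.6111 / (0.9·0.6111 + 0.7·0.3889) ≈ 0.6689
After 'high': P(faulty) = 0.9·0.6689 / (0.9·0.6689 + 0.7·0.3311) ≈ 0.7220
After 'normal': P(faulty) = 0.1·0.7220 / (0.1·0.7220 + 0.3·0.2780) ≈ 0.4641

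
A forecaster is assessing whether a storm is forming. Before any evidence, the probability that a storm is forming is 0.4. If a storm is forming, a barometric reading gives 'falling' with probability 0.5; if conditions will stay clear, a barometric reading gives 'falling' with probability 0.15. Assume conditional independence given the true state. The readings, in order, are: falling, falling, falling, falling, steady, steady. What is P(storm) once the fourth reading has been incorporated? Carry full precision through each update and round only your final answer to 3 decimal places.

After 'falling': P(storm) = 0.5·0.4000 / (0.5·0.4000 + 0.15·0.6000) ≈ 0.6897
After 'falling': P(storm) = 0.5·0.6897 / (0.5·0.6897 + 0.15·0.3103) ≈ 0.8811
After 'falling': P(storm) = 0.5·0.8811 / (0.5·0.8811 + 0.15·0.1189) ≈ 0.9611
After 'falling': P(storm) = 0.5·0.9611 / (0.5·0.9611 + 0.15·0.0389) ≈ 0.9880

0.988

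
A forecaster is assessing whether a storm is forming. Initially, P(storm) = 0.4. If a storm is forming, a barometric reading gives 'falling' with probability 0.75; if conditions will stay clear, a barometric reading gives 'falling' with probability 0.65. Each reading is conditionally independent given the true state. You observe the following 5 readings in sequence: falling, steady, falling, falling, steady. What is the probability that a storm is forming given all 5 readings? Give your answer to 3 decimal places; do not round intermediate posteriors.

0.343

After 'falling': P(storm) = 0.75·0.4000 / (0.75·0.4000 + 0.65·0.6000) ≈ 0.4348
After 'steady': P(storm) = 0.25·0.4348 / (0.25·0.4348 + 0.35·0.5652) ≈ 0.3546
After 'falling': P(storm) = 0.75·0.3546 / (0.75·0.3546 + 0.65·0.6454) ≈ 0.3880
After 'falling': P(storm) = 0.75·0.3880 / (0.75·0.3880 + 0.65·0.6120) ≈ 0.4225
After 'steady': P(storm) = 0.25·0.4225 / (0.25·0.4225 + 0.35·0.5775) ≈ 0.3432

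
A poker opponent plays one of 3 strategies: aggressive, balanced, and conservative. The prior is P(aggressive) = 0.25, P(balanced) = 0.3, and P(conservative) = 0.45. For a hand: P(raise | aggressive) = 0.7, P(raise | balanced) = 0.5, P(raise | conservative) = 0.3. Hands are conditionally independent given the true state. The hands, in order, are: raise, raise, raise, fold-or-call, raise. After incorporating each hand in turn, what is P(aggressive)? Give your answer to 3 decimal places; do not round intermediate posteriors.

0.602

After 'raise': normaliser = 0.7·0.2500 + 0.5·0.3000 + 0.3·0.4500; P(aggressive) ≈ 0.3804, P(balanced) ≈ 0.3261, P(conservative) ≈ 0.2935
After 'raise': normaliser = 0.7·0.3804 + 0.5·0.3261 + 0.3·0.2935; P(aggressive) ≈ 0.5147, P(balanced) ≈ 0.3151, P(conservative) ≈ 0.1702
After 'raise': normaliser = 0.7·0.5147 + 0.5·0.3151 + 0.3·0.1702; P(aggressive) ≈ 0.6333, P(balanced) ≈ 0.2770, P(conservative) ≈ 0.0897
After 'fold-or-call': normaliser = 0.3·0.6333 + 0.5·0.2770 + 0.7·0.0897; P(aggressive) ≈ 0.4856, P(balanced) ≈ 0.3539, P(conservative) ≈ 0.1605
After 'raise': normaliser = 0.7·0.4856 + 0.5·0.3539 + 0.3·0.1605; P(aggressive) ≈ 0.6016, P(balanced) ≈ 0.3132, P(conservative) ≈ 0.0852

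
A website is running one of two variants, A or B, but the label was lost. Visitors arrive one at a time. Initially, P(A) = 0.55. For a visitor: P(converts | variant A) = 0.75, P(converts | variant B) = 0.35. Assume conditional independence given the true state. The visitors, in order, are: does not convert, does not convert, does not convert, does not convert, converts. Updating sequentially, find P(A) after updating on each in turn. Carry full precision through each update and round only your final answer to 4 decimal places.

Apply Bayes' rule sequentially, carrying P(A) forward.
After 'does not convert': P(A) = 0.25·0.5500 / (0.25·0.5500 + 0.65·0.4500) ≈ 0.3198
After 'does not convert': P(A) = 0.25·0.3198 / (0.25·0.3198 + 0.65·0.6802) ≈ 0.1531
After 'does not convert': P(A) = 0.25·0.1531 / (0.25·0.1531 + 0.65·0.8469) ≈ 0.0650
After 'does not convert': P(A) = 0.25·0.0650 / (0.25·0.0650 + 0.65·0.9350) ≈ 0.0260
After 'converts': P(A) = 0.75·0.0260 / (0.75·0.0260 + 0.35·0.9740) ≈ 0.0542

0.0542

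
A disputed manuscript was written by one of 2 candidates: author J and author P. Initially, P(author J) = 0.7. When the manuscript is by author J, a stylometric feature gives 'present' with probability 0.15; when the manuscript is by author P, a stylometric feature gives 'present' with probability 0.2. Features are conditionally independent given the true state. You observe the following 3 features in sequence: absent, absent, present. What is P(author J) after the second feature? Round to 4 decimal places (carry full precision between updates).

0.7248

Apply Bayes' rule sequentially, carrying P(author J) forward.
After 'absent': P(author J) = 0.85·0.7000 / (0.85·0.7000 + 0.8·0.3000) ≈ 0.7126
After 'absent': P(author J) = 0.85·0.7126 / (0.85·0.7126 + 0.8·0.2874) ≈ 0.7248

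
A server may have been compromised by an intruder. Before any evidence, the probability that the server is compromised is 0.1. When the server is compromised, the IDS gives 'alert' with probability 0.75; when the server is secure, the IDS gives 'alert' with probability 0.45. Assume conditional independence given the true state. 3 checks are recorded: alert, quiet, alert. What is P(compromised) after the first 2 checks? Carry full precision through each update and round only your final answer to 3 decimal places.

After 'alert': P(compromised) = 0.75·0.1000 / (0.75·0.1000 + 0.45·0.9000) ≈ 0.1562
After 'quiet': P(compromised) = 0.25·0.1562 / (0.25·0.1562 + 0.55·0.8438) ≈ 0.0776

0.078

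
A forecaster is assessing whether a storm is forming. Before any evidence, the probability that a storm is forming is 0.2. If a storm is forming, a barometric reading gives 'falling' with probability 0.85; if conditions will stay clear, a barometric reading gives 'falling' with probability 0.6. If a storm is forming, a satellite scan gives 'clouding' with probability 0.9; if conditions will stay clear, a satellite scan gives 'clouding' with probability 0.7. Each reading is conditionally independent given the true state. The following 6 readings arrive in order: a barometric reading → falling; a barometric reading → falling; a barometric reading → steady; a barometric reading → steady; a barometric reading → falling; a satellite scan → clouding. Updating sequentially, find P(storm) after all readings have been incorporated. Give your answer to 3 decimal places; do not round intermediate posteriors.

0.114

After a barometric reading='falling': P(storm) = 0.85·0.2000 / (0.85·0.2000 + 0.6·0.8000) ≈ 0.2615
After a barometric reading='falling': P(storm) = 0.85·0.2615 / (0.85·0.2615 + 0.6·0.7385) ≈ 0.3341
After a barometric reading='steady': P(storm) = 0.15·0.3341 / (0.15·0.3341 + 0.4·0.6659) ≈ 0.1584
After a barometric reading='steady': P(storm) = 0.15·0.1584 / (0.15·0.1584 + 0.4·0.8416) ≈ 0.0659
After a barometric reading='falling': P(storm) = 0.85·0.0659 / (0.85·0.0659 + 0.6·0.9341) ≈ 0.0909
After a satellite scan='clouding': P(storm) = 0.9·0.0909 / (0.9·0.0909 + 0.7·0.9091) ≈ 0.1139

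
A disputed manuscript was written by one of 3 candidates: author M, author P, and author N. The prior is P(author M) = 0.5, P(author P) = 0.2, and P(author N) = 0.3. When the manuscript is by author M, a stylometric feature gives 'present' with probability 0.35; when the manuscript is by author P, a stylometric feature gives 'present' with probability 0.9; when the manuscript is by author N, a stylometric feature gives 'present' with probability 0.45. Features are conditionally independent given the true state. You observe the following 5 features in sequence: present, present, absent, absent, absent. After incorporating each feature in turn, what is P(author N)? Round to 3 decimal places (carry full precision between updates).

Each posterior becomes the prior for the next update.
After 'present': normaliser = 0.35·0.5000 + 0.9·0.2000 + 0.45·0.3000; P(author M) ≈ 0.3571, P(author P) ≈ 0.3673, P(author N) ≈ 0.2755
After 'present': normaliser = 0.35·0.3571 + 0.9·0.3673 + 0.45·0.2755; P(author M) ≈ 0.2157, P(author P) ≈ 0.5704, P(author N) ≈ 0.2139
After 'absent': normaliser = 0.65·0.2157 + 0.1·0.5704 + 0.55·0.2139; P(author M) ≈ 0.4452, P(author P) ≈ 0.1812, P(author N) ≈ 0.3736
After 'absent': normaliser = 0.65·0.4452 + 0.1·0.1812 + 0.55·0.3736; P(author M) ≈ 0.5641, P(author P) ≈ 0.0353, P(author N) ≈ 0.4006
After 'absent': normaliser = 0.65·0.5641 + 0.1·0.0353 + 0.55·0.4006; P(author M) ≈ 0.6209, P(author P) ≈ 0.0060, P(author N) ≈ 0.3731

0.373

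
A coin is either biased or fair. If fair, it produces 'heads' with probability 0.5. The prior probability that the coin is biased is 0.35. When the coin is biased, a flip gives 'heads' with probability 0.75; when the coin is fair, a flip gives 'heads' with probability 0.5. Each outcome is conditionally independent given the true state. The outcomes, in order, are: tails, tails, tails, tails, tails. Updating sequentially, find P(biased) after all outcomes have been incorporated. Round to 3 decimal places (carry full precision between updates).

0.017

After 'tails': P(biased) = 0.25·0.3500 / (0.25·0.3500 + 0.5·0.6500) ≈ 0.2121
After 'tails': P(biased) = 0.25·0.2121 / (0.25·0.2121 + 0.5·0.7879) ≈ 0.1186
After 'tails': P(biased) = 0.25·0.1186 / (0.25·0.1186 + 0.5·0.8814) ≈ 0.0631
After 'tails': P(biased) = 0.25·0.0631 / (0.25·0.0631 + 0.5·0.9369) ≈ 0.0326
After 'tails': P(biased) = 0.25·0.0326 / (0.25·0.0326 + 0.5·0.9674) ≈ 0.0165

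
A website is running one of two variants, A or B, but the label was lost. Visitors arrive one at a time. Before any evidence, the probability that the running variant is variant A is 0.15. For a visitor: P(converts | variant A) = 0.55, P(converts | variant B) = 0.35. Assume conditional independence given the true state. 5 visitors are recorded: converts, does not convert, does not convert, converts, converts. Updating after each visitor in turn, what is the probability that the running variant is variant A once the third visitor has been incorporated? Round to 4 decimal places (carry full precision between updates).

0.1173

After 'converts': P(A) = 0.55·0.1500 / (0.55·0.1500 + 0.35·0.8500) ≈ 0.2171
After 'does not convert': P(A) = 0.45·0.2171 / (0.45·0.2171 + 0.65·0.7829) ≈ 0.1611
After 'does not convert': P(A) = 0.45·0.1611 / (0.45·0.1611 + 0.65·0.8389) ≈ 0.1173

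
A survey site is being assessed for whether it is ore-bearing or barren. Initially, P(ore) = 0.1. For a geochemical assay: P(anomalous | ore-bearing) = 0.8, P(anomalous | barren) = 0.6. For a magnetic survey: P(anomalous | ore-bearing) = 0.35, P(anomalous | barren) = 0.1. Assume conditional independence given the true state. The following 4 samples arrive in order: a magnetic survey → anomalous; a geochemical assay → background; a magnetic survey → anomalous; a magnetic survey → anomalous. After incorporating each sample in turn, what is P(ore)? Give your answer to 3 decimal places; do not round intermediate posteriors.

Apply Bayes' rule sequentially, carrying P(ore) forward.
After a magnetic survey='anomalous': P(ore) = 0.35·0.1000 / (0.35·0.1000 + 0.1·0.9000) ≈ 0.2800
After a geochemical assay='background': P(ore) = 0.2·0.2800 / (0.2·0.2800 + 0.4·0.7200) ≈ 0.1628
After a magnetic survey='anomalous': P(ore) = 0.35·0.1628 / (0.35·0.1628 + 0.1·0.8372) ≈ 0.4050
After a magnetic survey='anomalous': P(ore) = 0.35·0.4050 / (0.35·0.4050 + 0.1·0.5950) ≈ 0.7043

0.704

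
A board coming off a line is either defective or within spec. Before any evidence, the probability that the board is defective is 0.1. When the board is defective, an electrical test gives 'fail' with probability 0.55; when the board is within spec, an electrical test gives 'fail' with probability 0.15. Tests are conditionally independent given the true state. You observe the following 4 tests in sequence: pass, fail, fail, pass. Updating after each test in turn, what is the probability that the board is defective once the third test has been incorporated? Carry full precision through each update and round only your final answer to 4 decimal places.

After 'pass': P(defective) = 0.45·0.1000 / (0.45·0.1000 + 0.85·0.9000) ≈ 0.0556
After 'fail': P(defective) = 0.55·0.0556 / (0.55·0.0556 + 0.15·0.9444) ≈ 0.1774
After 'fail': P(defective) = 0.55·0.1774 / (0.55·0.1774 + 0.15·0.8226) ≈ 0.4416

0.4416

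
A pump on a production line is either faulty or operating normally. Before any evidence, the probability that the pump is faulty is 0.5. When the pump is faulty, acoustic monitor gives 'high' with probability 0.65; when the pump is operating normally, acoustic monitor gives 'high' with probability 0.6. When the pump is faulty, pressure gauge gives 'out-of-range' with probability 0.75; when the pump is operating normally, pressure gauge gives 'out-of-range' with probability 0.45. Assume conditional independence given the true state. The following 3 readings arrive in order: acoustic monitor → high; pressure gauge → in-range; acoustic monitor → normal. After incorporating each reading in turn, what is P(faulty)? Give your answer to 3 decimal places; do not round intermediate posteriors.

After acoustic monitor='high': P(faulty) = 0.65·0.5000 / (0.65·0.5000 + 0.6·0.5000) ≈ 0.5200
After pressure gauge='in-range': P(faulty) = 0.25·0.5200 / (0.25·0.5200 + 0.55·0.4800) ≈ 0.3299
After acoustic monitor='normal': P(faulty) = 0.35·0.3299 / (0.35·0.3299 + 0.4·0.6701) ≈ 0.3011

0.301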